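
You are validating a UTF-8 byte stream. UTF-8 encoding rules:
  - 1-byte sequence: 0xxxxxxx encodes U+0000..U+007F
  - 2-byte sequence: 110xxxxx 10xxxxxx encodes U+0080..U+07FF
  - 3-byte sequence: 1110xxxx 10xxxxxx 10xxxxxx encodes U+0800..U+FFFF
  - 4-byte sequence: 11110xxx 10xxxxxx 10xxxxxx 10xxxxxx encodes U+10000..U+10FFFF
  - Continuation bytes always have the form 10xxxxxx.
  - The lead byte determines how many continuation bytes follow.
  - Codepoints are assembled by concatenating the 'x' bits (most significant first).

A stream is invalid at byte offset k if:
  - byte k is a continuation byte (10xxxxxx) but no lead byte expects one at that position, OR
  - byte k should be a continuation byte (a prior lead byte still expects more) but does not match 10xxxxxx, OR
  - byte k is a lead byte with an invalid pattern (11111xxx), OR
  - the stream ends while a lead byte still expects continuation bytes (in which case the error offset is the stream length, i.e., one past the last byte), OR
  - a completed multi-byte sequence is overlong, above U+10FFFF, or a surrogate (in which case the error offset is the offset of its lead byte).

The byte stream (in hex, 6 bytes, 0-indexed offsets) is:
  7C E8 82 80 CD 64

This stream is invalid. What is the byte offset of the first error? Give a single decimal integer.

Byte[0]=7C: 1-byte ASCII. cp=U+007C
Byte[1]=E8: 3-byte lead, need 2 cont bytes. acc=0x8
Byte[2]=82: continuation. acc=(acc<<6)|0x02=0x202
Byte[3]=80: continuation. acc=(acc<<6)|0x00=0x8080
Completed: cp=U+8080 (starts at byte 1)
Byte[4]=CD: 2-byte lead, need 1 cont bytes. acc=0xD
Byte[5]=64: expected 10xxxxxx continuation. INVALID

Answer: 5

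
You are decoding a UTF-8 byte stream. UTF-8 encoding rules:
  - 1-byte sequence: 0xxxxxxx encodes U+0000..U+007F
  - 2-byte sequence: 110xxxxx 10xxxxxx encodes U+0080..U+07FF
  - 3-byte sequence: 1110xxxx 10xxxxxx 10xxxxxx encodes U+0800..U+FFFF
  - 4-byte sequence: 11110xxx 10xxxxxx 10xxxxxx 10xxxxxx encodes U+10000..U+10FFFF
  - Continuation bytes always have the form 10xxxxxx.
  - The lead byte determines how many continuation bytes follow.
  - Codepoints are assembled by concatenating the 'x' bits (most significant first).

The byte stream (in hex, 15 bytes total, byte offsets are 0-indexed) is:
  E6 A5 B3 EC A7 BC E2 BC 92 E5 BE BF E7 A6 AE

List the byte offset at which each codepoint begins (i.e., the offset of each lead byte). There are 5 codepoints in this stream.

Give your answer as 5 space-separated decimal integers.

Byte[0]=E6: 3-byte lead, need 2 cont bytes. acc=0x6
Byte[1]=A5: continuation. acc=(acc<<6)|0x25=0x1A5
Byte[2]=B3: continuation. acc=(acc<<6)|0x33=0x6973
Completed: cp=U+6973 (starts at byte 0)
Byte[3]=EC: 3-byte lead, need 2 cont bytes. acc=0xC
Byte[4]=A7: continuation. acc=(acc<<6)|0x27=0x327
Byte[5]=BC: continuation. acc=(acc<<6)|0x3C=0xC9FC
Completed: cp=U+C9FC (starts at byte 3)
Byte[6]=E2: 3-byte lead, need 2 cont bytes. acc=0x2
Byte[7]=BC: continuation. acc=(acc<<6)|0x3C=0xBC
Byte[8]=92: continuation. acc=(acc<<6)|0x12=0x2F12
Completed: cp=U+2F12 (starts at byte 6)
Byte[9]=E5: 3-byte lead, need 2 cont bytes. acc=0x5
Byte[10]=BE: continuation. acc=(acc<<6)|0x3E=0x17E
Byte[11]=BF: continuation. acc=(acc<<6)|0x3F=0x5FBF
Completed: cp=U+5FBF (starts at byte 9)
Byte[12]=E7: 3-byte lead, need 2 cont bytes. acc=0x7
Byte[13]=A6: continuation. acc=(acc<<6)|0x26=0x1E6
Byte[14]=AE: continuation. acc=(acc<<6)|0x2E=0x79AE
Completed: cp=U+79AE (starts at byte 12)

Answer: 0 3 6 9 12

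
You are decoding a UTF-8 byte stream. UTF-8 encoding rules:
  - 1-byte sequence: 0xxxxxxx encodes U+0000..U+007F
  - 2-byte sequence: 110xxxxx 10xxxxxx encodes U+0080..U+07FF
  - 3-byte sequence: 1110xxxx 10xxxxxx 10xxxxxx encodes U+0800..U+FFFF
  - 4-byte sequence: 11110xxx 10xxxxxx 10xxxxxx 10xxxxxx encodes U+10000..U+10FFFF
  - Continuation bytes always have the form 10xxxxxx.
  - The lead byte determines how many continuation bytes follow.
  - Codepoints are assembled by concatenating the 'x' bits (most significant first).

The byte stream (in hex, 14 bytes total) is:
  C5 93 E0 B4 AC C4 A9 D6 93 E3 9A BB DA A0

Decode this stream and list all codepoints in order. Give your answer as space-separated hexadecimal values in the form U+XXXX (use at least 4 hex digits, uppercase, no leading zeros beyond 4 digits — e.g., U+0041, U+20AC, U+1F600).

Byte[0]=C5: 2-byte lead, need 1 cont bytes. acc=0x5
Byte[1]=93: continuation. acc=(acc<<6)|0x13=0x153
Completed: cp=U+0153 (starts at byte 0)
Byte[2]=E0: 3-byte lead, need 2 cont bytes. acc=0x0
Byte[3]=B4: continuation. acc=(acc<<6)|0x34=0x34
Byte[4]=AC: continuation. acc=(acc<<6)|0x2C=0xD2C
Completed: cp=U+0D2C (starts at byte 2)
Byte[5]=C4: 2-byte lead, need 1 cont bytes. acc=0x4
Byte[6]=A9: continuation. acc=(acc<<6)|0x29=0x129
Completed: cp=U+0129 (starts at byte 5)
Byte[7]=D6: 2-byte lead, need 1 cont bytes. acc=0x16
Byte[8]=93: continuation. acc=(acc<<6)|0x13=0x593
Completed: cp=U+0593 (starts at byte 7)
Byte[9]=E3: 3-byte lead, need 2 cont bytes. acc=0x3
Byte[10]=9A: continuation. acc=(acc<<6)|0x1A=0xDA
Byte[11]=BB: continuation. acc=(acc<<6)|0x3B=0x36BB
Completed: cp=U+36BB (starts at byte 9)
Byte[12]=DA: 2-byte lead, need 1 cont bytes. acc=0x1A
Byte[13]=A0: continuation. acc=(acc<<6)|0x20=0x6A0
Completed: cp=U+06A0 (starts at byte 12)

Answer: U+0153 U+0D2C U+0129 U+0593 U+36BB U+06A0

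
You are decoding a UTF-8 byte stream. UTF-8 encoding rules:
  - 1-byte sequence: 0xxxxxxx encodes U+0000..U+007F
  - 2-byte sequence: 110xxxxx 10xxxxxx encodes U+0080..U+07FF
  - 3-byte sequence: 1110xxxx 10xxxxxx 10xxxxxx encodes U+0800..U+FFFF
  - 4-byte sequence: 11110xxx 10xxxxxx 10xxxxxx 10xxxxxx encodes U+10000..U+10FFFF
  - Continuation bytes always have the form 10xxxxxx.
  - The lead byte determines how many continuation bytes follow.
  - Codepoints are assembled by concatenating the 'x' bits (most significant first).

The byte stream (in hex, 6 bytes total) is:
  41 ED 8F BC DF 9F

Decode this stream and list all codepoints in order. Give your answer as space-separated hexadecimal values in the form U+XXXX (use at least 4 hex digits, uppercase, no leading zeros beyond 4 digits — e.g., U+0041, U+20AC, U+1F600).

Answer: U+0041 U+D3FC U+07DF

Derivation:
Byte[0]=41: 1-byte ASCII. cp=U+0041
Byte[1]=ED: 3-byte lead, need 2 cont bytes. acc=0xD
Byte[2]=8F: continuation. acc=(acc<<6)|0x0F=0x34F
Byte[3]=BC: continuation. acc=(acc<<6)|0x3C=0xD3FC
Completed: cp=U+D3FC (starts at byte 1)
Byte[4]=DF: 2-byte lead, need 1 cont bytes. acc=0x1F
Byte[5]=9F: continuation. acc=(acc<<6)|0x1F=0x7DF
Completed: cp=U+07DF (starts at byte 4)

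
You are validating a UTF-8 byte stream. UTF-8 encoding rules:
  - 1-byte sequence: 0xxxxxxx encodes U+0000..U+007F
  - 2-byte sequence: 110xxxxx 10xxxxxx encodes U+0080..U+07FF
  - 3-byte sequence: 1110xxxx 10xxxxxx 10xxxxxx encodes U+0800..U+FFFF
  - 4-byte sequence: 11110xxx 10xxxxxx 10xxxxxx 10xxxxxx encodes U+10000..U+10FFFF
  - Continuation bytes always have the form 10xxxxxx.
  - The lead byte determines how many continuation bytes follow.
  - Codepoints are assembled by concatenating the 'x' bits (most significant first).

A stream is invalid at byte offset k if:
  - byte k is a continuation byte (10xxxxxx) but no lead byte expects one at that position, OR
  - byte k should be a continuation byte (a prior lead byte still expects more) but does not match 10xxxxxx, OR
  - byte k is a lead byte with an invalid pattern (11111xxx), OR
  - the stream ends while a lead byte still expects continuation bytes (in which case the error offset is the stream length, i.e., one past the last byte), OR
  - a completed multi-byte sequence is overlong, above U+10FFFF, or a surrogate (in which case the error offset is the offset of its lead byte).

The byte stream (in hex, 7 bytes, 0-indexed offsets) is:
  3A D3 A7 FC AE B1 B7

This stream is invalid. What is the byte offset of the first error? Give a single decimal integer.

Byte[0]=3A: 1-byte ASCII. cp=U+003A
Byte[1]=D3: 2-byte lead, need 1 cont bytes. acc=0x13
Byte[2]=A7: continuation. acc=(acc<<6)|0x27=0x4E7
Completed: cp=U+04E7 (starts at byte 1)
Byte[3]=FC: INVALID lead byte (not 0xxx/110x/1110/11110)

Answer: 3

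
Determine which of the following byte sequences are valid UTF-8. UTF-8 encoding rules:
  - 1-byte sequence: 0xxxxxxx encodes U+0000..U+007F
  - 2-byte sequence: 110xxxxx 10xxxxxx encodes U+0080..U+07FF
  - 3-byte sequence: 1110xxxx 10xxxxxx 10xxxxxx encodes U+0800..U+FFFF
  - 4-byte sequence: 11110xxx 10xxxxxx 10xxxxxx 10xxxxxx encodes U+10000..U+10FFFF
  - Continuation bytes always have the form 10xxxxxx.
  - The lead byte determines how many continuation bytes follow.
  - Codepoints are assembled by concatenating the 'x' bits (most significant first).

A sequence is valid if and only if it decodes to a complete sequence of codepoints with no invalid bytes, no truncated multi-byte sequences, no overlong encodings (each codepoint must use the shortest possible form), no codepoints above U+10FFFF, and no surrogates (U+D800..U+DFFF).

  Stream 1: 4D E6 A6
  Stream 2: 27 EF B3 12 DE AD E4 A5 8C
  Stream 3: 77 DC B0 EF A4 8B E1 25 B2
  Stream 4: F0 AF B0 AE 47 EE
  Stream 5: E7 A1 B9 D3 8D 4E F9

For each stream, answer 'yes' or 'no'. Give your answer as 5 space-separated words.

Stream 1: error at byte offset 3. INVALID
Stream 2: error at byte offset 3. INVALID
Stream 3: error at byte offset 7. INVALID
Stream 4: error at byte offset 6. INVALID
Stream 5: error at byte offset 6. INVALID

Answer: no no no no no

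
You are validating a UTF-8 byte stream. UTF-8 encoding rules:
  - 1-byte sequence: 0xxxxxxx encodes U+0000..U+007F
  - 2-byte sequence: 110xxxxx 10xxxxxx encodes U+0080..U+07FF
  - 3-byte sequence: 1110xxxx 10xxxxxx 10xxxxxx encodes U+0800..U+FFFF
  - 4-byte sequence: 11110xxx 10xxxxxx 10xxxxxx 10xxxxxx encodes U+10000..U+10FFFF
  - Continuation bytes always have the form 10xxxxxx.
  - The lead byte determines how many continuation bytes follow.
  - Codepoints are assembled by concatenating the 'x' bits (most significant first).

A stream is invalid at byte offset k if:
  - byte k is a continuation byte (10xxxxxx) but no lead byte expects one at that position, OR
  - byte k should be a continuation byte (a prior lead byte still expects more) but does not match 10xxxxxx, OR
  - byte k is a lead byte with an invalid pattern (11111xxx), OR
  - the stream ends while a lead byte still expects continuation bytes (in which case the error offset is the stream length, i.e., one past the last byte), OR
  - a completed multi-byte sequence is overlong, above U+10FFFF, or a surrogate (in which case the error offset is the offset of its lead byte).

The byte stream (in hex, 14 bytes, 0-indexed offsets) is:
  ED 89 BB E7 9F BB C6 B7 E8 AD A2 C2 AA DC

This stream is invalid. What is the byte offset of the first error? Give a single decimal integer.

Answer: 14

Derivation:
Byte[0]=ED: 3-byte lead, need 2 cont bytes. acc=0xD
Byte[1]=89: continuation. acc=(acc<<6)|0x09=0x349
Byte[2]=BB: continuation. acc=(acc<<6)|0x3B=0xD27B
Completed: cp=U+D27B (starts at byte 0)
Byte[3]=E7: 3-byte lead, need 2 cont bytes. acc=0x7
Byte[4]=9F: continuation. acc=(acc<<6)|0x1F=0x1DF
Byte[5]=BB: continuation. acc=(acc<<6)|0x3B=0x77FB
Completed: cp=U+77FB (starts at byte 3)
Byte[6]=C6: 2-byte lead, need 1 cont bytes. acc=0x6
Byte[7]=B7: continuation. acc=(acc<<6)|0x37=0x1B7
Completed: cp=U+01B7 (starts at byte 6)
Byte[8]=E8: 3-byte lead, need 2 cont bytes. acc=0x8
Byte[9]=AD: continuation. acc=(acc<<6)|0x2D=0x22D
Byte[10]=A2: continuation. acc=(acc<<6)|0x22=0x8B62
Completed: cp=U+8B62 (starts at byte 8)
Byte[11]=C2: 2-byte lead, need 1 cont bytes. acc=0x2
Byte[12]=AA: continuation. acc=(acc<<6)|0x2A=0xAA
Completed: cp=U+00AA (starts at byte 11)
Byte[13]=DC: 2-byte lead, need 1 cont bytes. acc=0x1C
Byte[14]: stream ended, expected continuation. INVALID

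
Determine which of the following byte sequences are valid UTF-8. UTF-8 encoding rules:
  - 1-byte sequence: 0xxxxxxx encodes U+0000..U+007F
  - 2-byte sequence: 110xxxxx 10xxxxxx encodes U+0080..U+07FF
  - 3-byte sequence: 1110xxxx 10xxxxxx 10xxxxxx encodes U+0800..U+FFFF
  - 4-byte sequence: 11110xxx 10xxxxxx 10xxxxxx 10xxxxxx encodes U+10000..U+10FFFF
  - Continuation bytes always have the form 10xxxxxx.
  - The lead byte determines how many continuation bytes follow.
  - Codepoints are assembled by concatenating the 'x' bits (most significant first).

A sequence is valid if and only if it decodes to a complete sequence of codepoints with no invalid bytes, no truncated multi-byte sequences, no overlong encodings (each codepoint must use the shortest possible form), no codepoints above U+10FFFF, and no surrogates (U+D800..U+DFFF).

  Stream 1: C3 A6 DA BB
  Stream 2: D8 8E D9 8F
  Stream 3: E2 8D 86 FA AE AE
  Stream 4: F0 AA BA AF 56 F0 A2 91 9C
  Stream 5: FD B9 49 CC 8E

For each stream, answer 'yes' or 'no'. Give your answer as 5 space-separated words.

Answer: yes yes no yes no

Derivation:
Stream 1: decodes cleanly. VALID
Stream 2: decodes cleanly. VALID
Stream 3: error at byte offset 3. INVALID
Stream 4: decodes cleanly. VALID
Stream 5: error at byte offset 0. INVALID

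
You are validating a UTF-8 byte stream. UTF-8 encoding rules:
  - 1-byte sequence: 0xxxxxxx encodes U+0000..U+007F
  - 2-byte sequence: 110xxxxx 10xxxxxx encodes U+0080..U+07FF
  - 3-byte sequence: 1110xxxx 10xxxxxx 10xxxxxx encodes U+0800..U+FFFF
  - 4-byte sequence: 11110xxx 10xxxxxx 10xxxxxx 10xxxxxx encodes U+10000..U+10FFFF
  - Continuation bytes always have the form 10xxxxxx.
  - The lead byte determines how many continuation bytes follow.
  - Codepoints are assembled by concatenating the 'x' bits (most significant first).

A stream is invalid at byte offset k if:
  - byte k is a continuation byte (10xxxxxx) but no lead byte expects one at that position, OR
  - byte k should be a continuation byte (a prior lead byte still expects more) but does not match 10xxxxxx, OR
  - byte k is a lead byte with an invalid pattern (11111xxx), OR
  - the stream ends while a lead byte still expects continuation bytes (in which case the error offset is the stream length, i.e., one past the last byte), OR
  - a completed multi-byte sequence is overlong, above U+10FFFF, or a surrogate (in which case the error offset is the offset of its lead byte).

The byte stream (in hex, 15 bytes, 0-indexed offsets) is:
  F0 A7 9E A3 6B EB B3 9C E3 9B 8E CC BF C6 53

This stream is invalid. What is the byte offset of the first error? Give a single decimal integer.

Byte[0]=F0: 4-byte lead, need 3 cont bytes. acc=0x0
Byte[1]=A7: continuation. acc=(acc<<6)|0x27=0x27
Byte[2]=9E: continuation. acc=(acc<<6)|0x1E=0x9DE
Byte[3]=A3: continuation. acc=(acc<<6)|0x23=0x277A3
Completed: cp=U+277A3 (starts at byte 0)
Byte[4]=6B: 1-byte ASCII. cp=U+006B
Byte[5]=EB: 3-byte lead, need 2 cont bytes. acc=0xB
Byte[6]=B3: continuation. acc=(acc<<6)|0x33=0x2F3
Byte[7]=9C: continuation. acc=(acc<<6)|0x1C=0xBCDC
Completed: cp=U+BCDC (starts at byte 5)
Byte[8]=E3: 3-byte lead, need 2 cont bytes. acc=0x3
Byte[9]=9B: continuation. acc=(acc<<6)|0x1B=0xDB
Byte[10]=8E: continuation. acc=(acc<<6)|0x0E=0x36CE
Completed: cp=U+36CE (starts at byte 8)
Byte[11]=CC: 2-byte lead, need 1 cont bytes. acc=0xC
Byte[12]=BF: continuation. acc=(acc<<6)|0x3F=0x33F
Completed: cp=U+033F (starts at byte 11)
Byte[13]=C6: 2-byte lead, need 1 cont bytes. acc=0x6
Byte[14]=53: expected 10xxxxxx continuation. INVALID

Answer: 14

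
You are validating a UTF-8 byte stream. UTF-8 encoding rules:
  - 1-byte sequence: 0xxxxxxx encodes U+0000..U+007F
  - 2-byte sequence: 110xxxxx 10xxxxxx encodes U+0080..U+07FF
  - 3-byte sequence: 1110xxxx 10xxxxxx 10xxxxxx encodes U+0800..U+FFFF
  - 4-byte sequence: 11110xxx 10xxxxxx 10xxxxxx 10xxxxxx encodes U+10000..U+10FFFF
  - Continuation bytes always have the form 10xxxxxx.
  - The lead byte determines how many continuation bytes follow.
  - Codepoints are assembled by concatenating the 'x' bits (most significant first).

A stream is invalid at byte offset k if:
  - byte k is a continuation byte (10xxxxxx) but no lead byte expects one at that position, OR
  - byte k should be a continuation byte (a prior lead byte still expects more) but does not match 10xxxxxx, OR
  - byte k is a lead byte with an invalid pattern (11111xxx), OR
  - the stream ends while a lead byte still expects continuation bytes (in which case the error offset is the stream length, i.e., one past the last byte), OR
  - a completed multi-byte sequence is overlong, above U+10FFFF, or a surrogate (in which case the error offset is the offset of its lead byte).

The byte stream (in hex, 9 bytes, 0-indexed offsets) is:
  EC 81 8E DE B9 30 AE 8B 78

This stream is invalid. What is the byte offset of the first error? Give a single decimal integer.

Byte[0]=EC: 3-byte lead, need 2 cont bytes. acc=0xC
Byte[1]=81: continuation. acc=(acc<<6)|0x01=0x301
Byte[2]=8E: continuation. acc=(acc<<6)|0x0E=0xC04E
Completed: cp=U+C04E (starts at byte 0)
Byte[3]=DE: 2-byte lead, need 1 cont bytes. acc=0x1E
Byte[4]=B9: continuation. acc=(acc<<6)|0x39=0x7B9
Completed: cp=U+07B9 (starts at byte 3)
Byte[5]=30: 1-byte ASCII. cp=U+0030
Byte[6]=AE: INVALID lead byte (not 0xxx/110x/1110/11110)

Answer: 6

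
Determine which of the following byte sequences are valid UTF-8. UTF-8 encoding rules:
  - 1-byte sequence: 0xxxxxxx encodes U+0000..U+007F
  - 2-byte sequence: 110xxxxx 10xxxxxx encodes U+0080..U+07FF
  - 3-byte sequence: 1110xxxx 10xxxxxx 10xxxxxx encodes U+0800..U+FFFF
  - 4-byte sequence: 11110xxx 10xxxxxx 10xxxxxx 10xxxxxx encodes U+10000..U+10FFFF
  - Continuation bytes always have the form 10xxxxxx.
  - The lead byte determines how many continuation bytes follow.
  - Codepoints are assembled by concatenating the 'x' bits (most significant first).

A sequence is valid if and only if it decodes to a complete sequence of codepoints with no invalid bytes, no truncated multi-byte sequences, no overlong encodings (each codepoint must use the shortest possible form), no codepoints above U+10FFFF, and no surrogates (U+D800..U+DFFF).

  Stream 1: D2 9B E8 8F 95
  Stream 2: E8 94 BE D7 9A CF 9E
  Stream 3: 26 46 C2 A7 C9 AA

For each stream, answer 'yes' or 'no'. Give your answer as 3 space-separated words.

Stream 1: decodes cleanly. VALID
Stream 2: decodes cleanly. VALID
Stream 3: decodes cleanly. VALID

Answer: yes yes yes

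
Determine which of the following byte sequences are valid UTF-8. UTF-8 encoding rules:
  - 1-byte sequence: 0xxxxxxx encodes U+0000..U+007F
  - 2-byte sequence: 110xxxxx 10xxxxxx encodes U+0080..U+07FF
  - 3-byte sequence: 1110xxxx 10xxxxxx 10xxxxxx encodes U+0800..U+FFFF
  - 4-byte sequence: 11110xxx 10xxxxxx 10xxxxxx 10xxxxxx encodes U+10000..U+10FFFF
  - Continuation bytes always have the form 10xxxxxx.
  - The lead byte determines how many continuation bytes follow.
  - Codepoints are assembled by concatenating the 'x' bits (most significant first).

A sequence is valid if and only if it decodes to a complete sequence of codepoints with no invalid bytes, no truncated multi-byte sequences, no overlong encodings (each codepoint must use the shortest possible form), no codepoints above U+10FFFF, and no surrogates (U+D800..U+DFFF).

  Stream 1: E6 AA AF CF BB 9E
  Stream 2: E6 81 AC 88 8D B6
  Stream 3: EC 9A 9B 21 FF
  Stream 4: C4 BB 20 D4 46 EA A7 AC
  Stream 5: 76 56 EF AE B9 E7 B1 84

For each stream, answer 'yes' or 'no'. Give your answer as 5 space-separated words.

Answer: no no no no yes

Derivation:
Stream 1: error at byte offset 5. INVALID
Stream 2: error at byte offset 3. INVALID
Stream 3: error at byte offset 4. INVALID
Stream 4: error at byte offset 4. INVALID
Stream 5: decodes cleanly. VALID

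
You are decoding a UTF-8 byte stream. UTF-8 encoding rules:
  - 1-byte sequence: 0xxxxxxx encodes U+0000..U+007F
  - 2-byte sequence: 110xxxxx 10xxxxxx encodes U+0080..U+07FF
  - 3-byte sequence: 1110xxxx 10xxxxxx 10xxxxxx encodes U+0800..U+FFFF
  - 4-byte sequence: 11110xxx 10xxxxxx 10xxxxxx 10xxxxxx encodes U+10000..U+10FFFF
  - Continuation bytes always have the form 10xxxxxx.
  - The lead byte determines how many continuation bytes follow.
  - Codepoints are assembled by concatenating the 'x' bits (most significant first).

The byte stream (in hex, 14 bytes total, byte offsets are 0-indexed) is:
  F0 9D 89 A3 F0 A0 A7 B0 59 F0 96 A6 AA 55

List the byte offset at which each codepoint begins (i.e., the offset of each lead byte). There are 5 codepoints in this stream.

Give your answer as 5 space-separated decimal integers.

Byte[0]=F0: 4-byte lead, need 3 cont bytes. acc=0x0
Byte[1]=9D: continuation. acc=(acc<<6)|0x1D=0x1D
Byte[2]=89: continuation. acc=(acc<<6)|0x09=0x749
Byte[3]=A3: continuation. acc=(acc<<6)|0x23=0x1D263
Completed: cp=U+1D263 (starts at byte 0)
Byte[4]=F0: 4-byte lead, need 3 cont bytes. acc=0x0
Byte[5]=A0: continuation. acc=(acc<<6)|0x20=0x20
Byte[6]=A7: continuation. acc=(acc<<6)|0x27=0x827
Byte[7]=B0: continuation. acc=(acc<<6)|0x30=0x209F0
Completed: cp=U+209F0 (starts at byte 4)
Byte[8]=59: 1-byte ASCII. cp=U+0059
Byte[9]=F0: 4-byte lead, need 3 cont bytes. acc=0x0
Byte[10]=96: continuation. acc=(acc<<6)|0x16=0x16
Byte[11]=A6: continuation. acc=(acc<<6)|0x26=0x5A6
Byte[12]=AA: continuation. acc=(acc<<6)|0x2A=0x169AA
Completed: cp=U+169AA (starts at byte 9)
Byte[13]=55: 1-byte ASCII. cp=U+0055

Answer: 0 4 8 9 13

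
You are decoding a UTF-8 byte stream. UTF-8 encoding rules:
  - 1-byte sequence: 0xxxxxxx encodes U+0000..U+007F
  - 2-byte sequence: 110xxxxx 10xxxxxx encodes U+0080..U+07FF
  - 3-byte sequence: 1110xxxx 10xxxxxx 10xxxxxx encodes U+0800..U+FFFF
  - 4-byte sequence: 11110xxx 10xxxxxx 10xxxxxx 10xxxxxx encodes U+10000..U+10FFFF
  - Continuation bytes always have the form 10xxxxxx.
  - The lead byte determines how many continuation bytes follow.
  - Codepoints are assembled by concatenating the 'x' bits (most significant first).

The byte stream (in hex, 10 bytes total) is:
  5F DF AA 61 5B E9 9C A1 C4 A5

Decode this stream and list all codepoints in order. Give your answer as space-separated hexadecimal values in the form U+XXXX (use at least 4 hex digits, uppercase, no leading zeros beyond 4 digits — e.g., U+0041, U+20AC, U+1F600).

Byte[0]=5F: 1-byte ASCII. cp=U+005F
Byte[1]=DF: 2-byte lead, need 1 cont bytes. acc=0x1F
Byte[2]=AA: continuation. acc=(acc<<6)|0x2A=0x7EA
Completed: cp=U+07EA (starts at byte 1)
Byte[3]=61: 1-byte ASCII. cp=U+0061
Byte[4]=5B: 1-byte ASCII. cp=U+005B
Byte[5]=E9: 3-byte lead, need 2 cont bytes. acc=0x9
Byte[6]=9C: continuation. acc=(acc<<6)|0x1C=0x25C
Byte[7]=A1: continuation. acc=(acc<<6)|0x21=0x9721
Completed: cp=U+9721 (starts at byte 5)
Byte[8]=C4: 2-byte lead, need 1 cont bytes. acc=0x4
Byte[9]=A5: continuation. acc=(acc<<6)|0x25=0x125
Completed: cp=U+0125 (starts at byte 8)

Answer: U+005F U+07EA U+0061 U+005B U+9721 U+0125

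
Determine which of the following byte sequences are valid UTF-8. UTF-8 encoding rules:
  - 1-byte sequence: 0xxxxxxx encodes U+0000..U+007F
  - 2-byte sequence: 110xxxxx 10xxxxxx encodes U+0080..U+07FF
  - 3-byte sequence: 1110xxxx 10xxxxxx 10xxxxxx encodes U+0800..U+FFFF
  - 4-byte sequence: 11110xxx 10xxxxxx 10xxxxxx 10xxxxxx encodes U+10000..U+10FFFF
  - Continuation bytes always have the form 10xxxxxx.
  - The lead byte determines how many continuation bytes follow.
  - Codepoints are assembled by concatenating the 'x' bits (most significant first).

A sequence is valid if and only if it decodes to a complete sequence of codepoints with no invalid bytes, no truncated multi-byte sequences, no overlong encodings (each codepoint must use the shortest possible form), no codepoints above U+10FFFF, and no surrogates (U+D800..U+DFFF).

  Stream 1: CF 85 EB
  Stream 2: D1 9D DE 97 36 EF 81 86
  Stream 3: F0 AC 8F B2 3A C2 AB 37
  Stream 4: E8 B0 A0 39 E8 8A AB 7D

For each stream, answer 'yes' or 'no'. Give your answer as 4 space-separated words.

Answer: no yes yes yes

Derivation:
Stream 1: error at byte offset 3. INVALID
Stream 2: decodes cleanly. VALID
Stream 3: decodes cleanly. VALID
Stream 4: decodes cleanly. VALID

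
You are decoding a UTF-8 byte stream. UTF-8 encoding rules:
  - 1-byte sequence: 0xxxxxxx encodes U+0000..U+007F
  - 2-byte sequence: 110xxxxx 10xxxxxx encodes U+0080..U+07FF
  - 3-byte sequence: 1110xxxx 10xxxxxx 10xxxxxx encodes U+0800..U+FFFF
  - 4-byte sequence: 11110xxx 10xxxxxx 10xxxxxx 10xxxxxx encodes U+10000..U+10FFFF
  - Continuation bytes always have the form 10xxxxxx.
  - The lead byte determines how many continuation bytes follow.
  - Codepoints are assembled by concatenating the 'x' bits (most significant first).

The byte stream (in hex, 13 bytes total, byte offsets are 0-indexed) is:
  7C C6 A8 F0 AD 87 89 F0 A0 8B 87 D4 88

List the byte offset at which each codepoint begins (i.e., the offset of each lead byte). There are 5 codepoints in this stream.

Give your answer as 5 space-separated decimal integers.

Answer: 0 1 3 7 11

Derivation:
Byte[0]=7C: 1-byte ASCII. cp=U+007C
Byte[1]=C6: 2-byte lead, need 1 cont bytes. acc=0x6
Byte[2]=A8: continuation. acc=(acc<<6)|0x28=0x1A8
Completed: cp=U+01A8 (starts at byte 1)
Byte[3]=F0: 4-byte lead, need 3 cont bytes. acc=0x0
Byte[4]=AD: continuation. acc=(acc<<6)|0x2D=0x2D
Byte[5]=87: continuation. acc=(acc<<6)|0x07=0xB47
Byte[6]=89: continuation. acc=(acc<<6)|0x09=0x2D1C9
Completed: cp=U+2D1C9 (starts at byte 3)
Byte[7]=F0: 4-byte lead, need 3 cont bytes. acc=0x0
Byte[8]=A0: continuation. acc=(acc<<6)|0x20=0x20
Byte[9]=8B: continuation. acc=(acc<<6)|0x0B=0x80B
Byte[10]=87: continuation. acc=(acc<<6)|0x07=0x202C7
Completed: cp=U+202C7 (starts at byte 7)
Byte[11]=D4: 2-byte lead, need 1 cont bytes. acc=0x14
Byte[12]=88: continuation. acc=(acc<<6)|0x08=0x508
Completed: cp=U+0508 (starts at byte 11)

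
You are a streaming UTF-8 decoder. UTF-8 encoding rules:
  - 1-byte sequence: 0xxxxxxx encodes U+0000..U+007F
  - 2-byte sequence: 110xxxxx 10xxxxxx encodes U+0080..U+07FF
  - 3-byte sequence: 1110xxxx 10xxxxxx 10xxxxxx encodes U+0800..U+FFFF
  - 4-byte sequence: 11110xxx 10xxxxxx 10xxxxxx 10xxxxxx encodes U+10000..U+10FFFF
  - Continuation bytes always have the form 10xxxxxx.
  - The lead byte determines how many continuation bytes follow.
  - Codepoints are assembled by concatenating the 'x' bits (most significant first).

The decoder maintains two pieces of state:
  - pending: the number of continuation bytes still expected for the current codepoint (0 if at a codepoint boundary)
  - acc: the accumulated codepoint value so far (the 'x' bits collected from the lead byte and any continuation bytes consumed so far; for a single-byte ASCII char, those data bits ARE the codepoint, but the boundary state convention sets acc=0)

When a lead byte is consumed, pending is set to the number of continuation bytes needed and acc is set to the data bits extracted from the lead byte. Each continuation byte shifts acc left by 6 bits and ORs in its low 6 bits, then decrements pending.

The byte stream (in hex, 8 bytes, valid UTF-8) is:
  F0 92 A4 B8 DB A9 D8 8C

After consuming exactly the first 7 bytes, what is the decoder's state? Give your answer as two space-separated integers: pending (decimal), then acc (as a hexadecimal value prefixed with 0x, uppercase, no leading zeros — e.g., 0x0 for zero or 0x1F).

Answer: 1 0x18

Derivation:
Byte[0]=F0: 4-byte lead. pending=3, acc=0x0
Byte[1]=92: continuation. acc=(acc<<6)|0x12=0x12, pending=2
Byte[2]=A4: continuation. acc=(acc<<6)|0x24=0x4A4, pending=1
Byte[3]=B8: continuation. acc=(acc<<6)|0x38=0x12938, pending=0
Byte[4]=DB: 2-byte lead. pending=1, acc=0x1B
Byte[5]=A9: continuation. acc=(acc<<6)|0x29=0x6E9, pending=0
Byte[6]=D8: 2-byte lead. pending=1, acc=0x18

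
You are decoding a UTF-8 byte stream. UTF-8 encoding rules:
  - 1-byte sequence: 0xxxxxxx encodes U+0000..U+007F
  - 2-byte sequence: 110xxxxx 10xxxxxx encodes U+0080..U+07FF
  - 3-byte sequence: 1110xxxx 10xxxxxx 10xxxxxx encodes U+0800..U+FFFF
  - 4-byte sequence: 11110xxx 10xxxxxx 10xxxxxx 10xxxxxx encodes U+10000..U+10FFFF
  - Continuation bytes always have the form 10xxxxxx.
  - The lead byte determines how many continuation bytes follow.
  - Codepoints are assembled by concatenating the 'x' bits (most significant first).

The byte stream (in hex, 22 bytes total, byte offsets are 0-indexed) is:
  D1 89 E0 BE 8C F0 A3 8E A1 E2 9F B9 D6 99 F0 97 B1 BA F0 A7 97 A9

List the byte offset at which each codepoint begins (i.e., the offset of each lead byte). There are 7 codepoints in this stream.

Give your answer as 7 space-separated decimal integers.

Answer: 0 2 5 9 12 14 18

Derivation:
Byte[0]=D1: 2-byte lead, need 1 cont bytes. acc=0x11
Byte[1]=89: continuation. acc=(acc<<6)|0x09=0x449
Completed: cp=U+0449 (starts at byte 0)
Byte[2]=E0: 3-byte lead, need 2 cont bytes. acc=0x0
Byte[3]=BE: continuation. acc=(acc<<6)|0x3E=0x3E
Byte[4]=8C: continuation. acc=(acc<<6)|0x0C=0xF8C
Completed: cp=U+0F8C (starts at byte 2)
Byte[5]=F0: 4-byte lead, need 3 cont bytes. acc=0x0
Byte[6]=A3: continuation. acc=(acc<<6)|0x23=0x23
Byte[7]=8E: continuation. acc=(acc<<6)|0x0E=0x8CE
Byte[8]=A1: continuation. acc=(acc<<6)|0x21=0x233A1
Completed: cp=U+233A1 (starts at byte 5)
Byte[9]=E2: 3-byte lead, need 2 cont bytes. acc=0x2
Byte[10]=9F: continuation. acc=(acc<<6)|0x1F=0x9F
Byte[11]=B9: continuation. acc=(acc<<6)|0x39=0x27F9
Completed: cp=U+27F9 (starts at byte 9)
Byte[12]=D6: 2-byte lead, need 1 cont bytes. acc=0x16
Byte[13]=99: continuation. acc=(acc<<6)|0x19=0x599
Completed: cp=U+0599 (starts at byte 12)
Byte[14]=F0: 4-byte lead, need 3 cont bytes. acc=0x0
Byte[15]=97: continuation. acc=(acc<<6)|0x17=0x17
Byte[16]=B1: continuation. acc=(acc<<6)|0x31=0x5F1
Byte[17]=BA: continuation. acc=(acc<<6)|0x3A=0x17C7A
Completed: cp=U+17C7A (starts at byte 14)
Byte[18]=F0: 4-byte lead, need 3 cont bytes. acc=0x0
Byte[19]=A7: continuation. acc=(acc<<6)|0x27=0x27
Byte[20]=97: continuation. acc=(acc<<6)|0x17=0x9D7
Byte[21]=A9: continuation. acc=(acc<<6)|0x29=0x275E9
Completed: cp=U+275E9 (starts at byte 18)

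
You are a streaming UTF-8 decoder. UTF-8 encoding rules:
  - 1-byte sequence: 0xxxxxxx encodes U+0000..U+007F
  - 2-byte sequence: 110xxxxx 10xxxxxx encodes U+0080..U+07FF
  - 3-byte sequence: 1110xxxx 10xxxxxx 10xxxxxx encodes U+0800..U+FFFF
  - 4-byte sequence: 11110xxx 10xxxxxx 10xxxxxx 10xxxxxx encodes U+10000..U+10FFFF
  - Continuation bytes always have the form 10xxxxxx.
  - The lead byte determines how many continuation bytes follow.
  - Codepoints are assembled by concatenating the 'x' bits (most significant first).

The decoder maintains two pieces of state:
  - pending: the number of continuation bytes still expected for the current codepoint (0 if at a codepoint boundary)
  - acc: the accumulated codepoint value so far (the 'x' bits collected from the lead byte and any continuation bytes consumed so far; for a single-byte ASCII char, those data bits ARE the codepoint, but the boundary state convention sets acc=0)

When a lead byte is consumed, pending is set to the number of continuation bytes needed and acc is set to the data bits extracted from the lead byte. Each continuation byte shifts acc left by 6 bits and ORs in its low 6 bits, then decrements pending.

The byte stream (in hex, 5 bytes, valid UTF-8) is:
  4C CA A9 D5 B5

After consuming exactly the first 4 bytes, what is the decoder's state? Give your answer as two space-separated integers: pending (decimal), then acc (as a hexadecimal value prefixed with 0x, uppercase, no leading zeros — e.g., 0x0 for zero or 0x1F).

Answer: 1 0x15

Derivation:
Byte[0]=4C: 1-byte. pending=0, acc=0x0
Byte[1]=CA: 2-byte lead. pending=1, acc=0xA
Byte[2]=A9: continuation. acc=(acc<<6)|0x29=0x2A9, pending=0
Byte[3]=D5: 2-byte lead. pending=1, acc=0x15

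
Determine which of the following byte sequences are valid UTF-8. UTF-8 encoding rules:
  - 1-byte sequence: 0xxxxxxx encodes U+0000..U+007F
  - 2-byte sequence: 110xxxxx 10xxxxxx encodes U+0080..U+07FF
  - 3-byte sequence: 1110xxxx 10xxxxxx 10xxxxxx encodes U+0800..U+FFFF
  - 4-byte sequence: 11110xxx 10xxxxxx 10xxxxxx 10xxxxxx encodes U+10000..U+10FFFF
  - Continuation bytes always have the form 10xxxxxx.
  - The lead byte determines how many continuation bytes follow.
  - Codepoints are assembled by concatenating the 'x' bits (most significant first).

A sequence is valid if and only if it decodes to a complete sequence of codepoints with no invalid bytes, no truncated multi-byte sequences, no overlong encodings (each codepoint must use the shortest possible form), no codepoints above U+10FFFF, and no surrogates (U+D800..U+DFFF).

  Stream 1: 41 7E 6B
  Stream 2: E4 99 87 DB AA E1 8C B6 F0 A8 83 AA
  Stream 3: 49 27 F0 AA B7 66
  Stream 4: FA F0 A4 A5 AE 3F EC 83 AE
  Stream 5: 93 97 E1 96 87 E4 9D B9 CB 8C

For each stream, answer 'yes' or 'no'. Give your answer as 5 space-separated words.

Stream 1: decodes cleanly. VALID
Stream 2: decodes cleanly. VALID
Stream 3: error at byte offset 5. INVALID
Stream 4: error at byte offset 0. INVALID
Stream 5: error at byte offset 0. INVALID

Answer: yes yes no no no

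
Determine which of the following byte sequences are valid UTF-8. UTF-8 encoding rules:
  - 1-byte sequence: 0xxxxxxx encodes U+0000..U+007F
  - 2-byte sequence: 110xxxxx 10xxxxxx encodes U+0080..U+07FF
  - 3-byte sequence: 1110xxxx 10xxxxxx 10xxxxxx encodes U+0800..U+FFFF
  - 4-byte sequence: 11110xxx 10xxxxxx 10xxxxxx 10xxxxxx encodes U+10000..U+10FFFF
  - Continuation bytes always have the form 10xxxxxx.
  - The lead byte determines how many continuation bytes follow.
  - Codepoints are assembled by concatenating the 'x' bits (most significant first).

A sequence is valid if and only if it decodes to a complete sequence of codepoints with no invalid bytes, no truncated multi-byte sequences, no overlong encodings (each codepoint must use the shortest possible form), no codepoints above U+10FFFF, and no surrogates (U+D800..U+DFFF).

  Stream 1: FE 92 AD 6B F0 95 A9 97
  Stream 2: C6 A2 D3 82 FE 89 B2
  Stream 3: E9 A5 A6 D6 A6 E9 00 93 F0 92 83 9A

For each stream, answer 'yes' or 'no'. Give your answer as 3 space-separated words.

Answer: no no no

Derivation:
Stream 1: error at byte offset 0. INVALID
Stream 2: error at byte offset 4. INVALID
Stream 3: error at byte offset 6. INVALID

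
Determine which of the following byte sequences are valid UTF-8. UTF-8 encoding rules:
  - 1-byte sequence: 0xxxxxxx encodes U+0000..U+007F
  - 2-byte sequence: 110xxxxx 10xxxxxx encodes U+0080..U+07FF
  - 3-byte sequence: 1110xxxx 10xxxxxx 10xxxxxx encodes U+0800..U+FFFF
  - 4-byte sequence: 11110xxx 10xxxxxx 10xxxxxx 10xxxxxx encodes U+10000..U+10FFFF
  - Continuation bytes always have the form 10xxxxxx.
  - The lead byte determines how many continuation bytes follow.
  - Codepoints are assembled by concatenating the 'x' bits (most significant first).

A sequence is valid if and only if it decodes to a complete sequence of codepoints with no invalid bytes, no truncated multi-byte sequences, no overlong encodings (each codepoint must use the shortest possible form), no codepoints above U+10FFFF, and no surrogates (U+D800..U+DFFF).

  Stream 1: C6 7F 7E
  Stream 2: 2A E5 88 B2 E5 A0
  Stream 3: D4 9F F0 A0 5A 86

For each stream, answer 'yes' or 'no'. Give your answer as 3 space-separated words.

Answer: no no no

Derivation:
Stream 1: error at byte offset 1. INVALID
Stream 2: error at byte offset 6. INVALID
Stream 3: error at byte offset 4. INVALID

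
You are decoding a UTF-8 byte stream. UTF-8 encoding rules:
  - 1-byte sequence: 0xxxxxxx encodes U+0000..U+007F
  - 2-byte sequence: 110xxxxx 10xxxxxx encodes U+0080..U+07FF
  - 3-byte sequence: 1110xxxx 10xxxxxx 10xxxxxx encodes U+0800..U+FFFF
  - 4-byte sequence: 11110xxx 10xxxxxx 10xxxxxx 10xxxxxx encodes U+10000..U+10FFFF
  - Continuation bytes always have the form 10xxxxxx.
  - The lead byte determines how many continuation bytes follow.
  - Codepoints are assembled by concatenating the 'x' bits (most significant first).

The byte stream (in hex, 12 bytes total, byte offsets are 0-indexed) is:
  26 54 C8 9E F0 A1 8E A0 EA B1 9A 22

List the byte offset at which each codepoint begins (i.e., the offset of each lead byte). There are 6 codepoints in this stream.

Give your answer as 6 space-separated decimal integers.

Answer: 0 1 2 4 8 11

Derivation:
Byte[0]=26: 1-byte ASCII. cp=U+0026
Byte[1]=54: 1-byte ASCII. cp=U+0054
Byte[2]=C8: 2-byte lead, need 1 cont bytes. acc=0x8
Byte[3]=9E: continuation. acc=(acc<<6)|0x1E=0x21E
Completed: cp=U+021E (starts at byte 2)
Byte[4]=F0: 4-byte lead, need 3 cont bytes. acc=0x0
Byte[5]=A1: continuation. acc=(acc<<6)|0x21=0x21
Byte[6]=8E: continuation. acc=(acc<<6)|0x0E=0x84E
Byte[7]=A0: continuation. acc=(acc<<6)|0x20=0x213A0
Completed: cp=U+213A0 (starts at byte 4)
Byte[8]=EA: 3-byte lead, need 2 cont bytes. acc=0xA
Byte[9]=B1: continuation. acc=(acc<<6)|0x31=0x2B1
Byte[10]=9A: continuation. acc=(acc<<6)|0x1A=0xAC5A
Completed: cp=U+AC5A (starts at byte 8)
Byte[11]=22: 1-byte ASCII. cp=U+0022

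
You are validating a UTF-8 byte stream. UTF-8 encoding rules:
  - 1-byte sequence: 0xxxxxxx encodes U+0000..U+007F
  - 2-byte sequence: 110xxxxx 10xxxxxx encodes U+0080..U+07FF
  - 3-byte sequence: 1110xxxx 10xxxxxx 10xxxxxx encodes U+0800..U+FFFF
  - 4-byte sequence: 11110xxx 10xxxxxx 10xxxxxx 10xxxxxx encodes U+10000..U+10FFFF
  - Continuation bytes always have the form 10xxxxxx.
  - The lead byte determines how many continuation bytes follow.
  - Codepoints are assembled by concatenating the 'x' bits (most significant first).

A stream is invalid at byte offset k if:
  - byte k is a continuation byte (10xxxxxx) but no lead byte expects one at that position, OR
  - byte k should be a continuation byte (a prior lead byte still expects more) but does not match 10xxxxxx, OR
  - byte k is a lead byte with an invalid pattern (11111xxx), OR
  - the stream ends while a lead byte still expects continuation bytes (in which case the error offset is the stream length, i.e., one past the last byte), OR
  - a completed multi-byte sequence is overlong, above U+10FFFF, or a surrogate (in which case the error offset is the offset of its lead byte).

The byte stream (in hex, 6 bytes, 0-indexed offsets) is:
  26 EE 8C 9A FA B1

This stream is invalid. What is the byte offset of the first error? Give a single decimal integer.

Answer: 4

Derivation:
Byte[0]=26: 1-byte ASCII. cp=U+0026
Byte[1]=EE: 3-byte lead, need 2 cont bytes. acc=0xE
Byte[2]=8C: continuation. acc=(acc<<6)|0x0C=0x38C
Byte[3]=9A: continuation. acc=(acc<<6)|0x1A=0xE31A
Completed: cp=U+E31A (starts at byte 1)
Byte[4]=FA: INVALID lead byte (not 0xxx/110x/1110/11110)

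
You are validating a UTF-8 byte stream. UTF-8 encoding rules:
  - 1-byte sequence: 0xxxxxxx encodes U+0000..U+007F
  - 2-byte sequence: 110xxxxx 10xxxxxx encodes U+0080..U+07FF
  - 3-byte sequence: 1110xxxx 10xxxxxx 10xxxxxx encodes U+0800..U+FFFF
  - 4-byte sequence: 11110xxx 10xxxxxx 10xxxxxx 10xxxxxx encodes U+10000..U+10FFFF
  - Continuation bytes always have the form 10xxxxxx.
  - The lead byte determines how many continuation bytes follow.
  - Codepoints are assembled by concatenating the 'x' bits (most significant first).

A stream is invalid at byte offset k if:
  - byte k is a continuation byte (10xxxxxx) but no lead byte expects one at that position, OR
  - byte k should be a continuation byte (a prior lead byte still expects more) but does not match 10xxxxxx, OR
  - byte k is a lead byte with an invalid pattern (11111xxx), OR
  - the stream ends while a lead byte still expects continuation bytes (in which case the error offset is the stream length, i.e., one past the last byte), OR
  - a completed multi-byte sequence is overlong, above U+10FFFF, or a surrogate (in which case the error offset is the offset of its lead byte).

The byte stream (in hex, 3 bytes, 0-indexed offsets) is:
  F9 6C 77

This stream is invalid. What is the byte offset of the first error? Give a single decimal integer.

Byte[0]=F9: INVALID lead byte (not 0xxx/110x/1110/11110)

Answer: 0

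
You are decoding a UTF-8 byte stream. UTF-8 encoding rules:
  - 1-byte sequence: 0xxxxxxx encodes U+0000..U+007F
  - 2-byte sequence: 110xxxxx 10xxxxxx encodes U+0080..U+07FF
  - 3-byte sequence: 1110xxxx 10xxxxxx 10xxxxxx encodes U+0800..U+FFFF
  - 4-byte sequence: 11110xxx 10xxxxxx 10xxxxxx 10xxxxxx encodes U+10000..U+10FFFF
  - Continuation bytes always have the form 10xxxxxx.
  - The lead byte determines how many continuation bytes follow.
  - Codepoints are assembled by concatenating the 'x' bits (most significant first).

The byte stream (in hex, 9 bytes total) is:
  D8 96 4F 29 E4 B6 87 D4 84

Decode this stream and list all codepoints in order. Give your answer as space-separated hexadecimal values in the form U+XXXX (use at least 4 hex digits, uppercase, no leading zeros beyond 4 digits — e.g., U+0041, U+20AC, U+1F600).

Byte[0]=D8: 2-byte lead, need 1 cont bytes. acc=0x18
Byte[1]=96: continuation. acc=(acc<<6)|0x16=0x616
Completed: cp=U+0616 (starts at byte 0)
Byte[2]=4F: 1-byte ASCII. cp=U+004F
Byte[3]=29: 1-byte ASCII. cp=U+0029
Byte[4]=E4: 3-byte lead, need 2 cont bytes. acc=0x4
Byte[5]=B6: continuation. acc=(acc<<6)|0x36=0x136
Byte[6]=87: continuation. acc=(acc<<6)|0x07=0x4D87
Completed: cp=U+4D87 (starts at byte 4)
Byte[7]=D4: 2-byte lead, need 1 cont bytes. acc=0x14
Byte[8]=84: continuation. acc=(acc<<6)|0x04=0x504
Completed: cp=U+0504 (starts at byte 7)

Answer: U+0616 U+004F U+0029 U+4D87 U+0504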